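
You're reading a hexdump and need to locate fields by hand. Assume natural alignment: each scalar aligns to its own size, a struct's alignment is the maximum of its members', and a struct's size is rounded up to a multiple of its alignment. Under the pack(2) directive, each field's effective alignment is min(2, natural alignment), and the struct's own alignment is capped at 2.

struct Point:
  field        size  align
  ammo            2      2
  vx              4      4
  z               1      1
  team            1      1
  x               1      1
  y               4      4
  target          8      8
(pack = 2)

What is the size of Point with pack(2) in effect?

22

@0: ammo [2B, align 2] → 2
@2: vx [4B, align 2] → 6
@6: z [1B, align 1] → 7
@7: team [1B, align 1] → 8
@8: x [1B, align 1] → 9
+1 pad (align 2)
@10: y [4B, align 2] → 14
@14: target [8B, align 2] → 22
size 22, align 2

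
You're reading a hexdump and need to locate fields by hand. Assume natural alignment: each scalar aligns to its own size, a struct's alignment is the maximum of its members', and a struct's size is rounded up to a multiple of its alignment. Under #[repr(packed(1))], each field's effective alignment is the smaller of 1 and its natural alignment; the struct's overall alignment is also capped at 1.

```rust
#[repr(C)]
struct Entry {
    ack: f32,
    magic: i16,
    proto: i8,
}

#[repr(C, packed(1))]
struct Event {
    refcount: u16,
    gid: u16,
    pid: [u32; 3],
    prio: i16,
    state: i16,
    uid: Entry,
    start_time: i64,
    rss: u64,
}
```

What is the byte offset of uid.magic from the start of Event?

24

Entry: ack at 0 (size 4, align 4) → ends 4; magic at 4 (size 2, align 2) → ends 6; proto at 6 (size 1, align 1) → ends 7; tail pad 1 to reach multiple of 4; total 8 bytes, alignment 4
refcount at 0 (size 2, align 1) → ends 2
gid at 2 (size 2, align 1) → ends 4
pid at 4 (size 12, align 1) → ends 16
prio at 16 (size 2, align 1) → ends 18
state at 18 (size 2, align 1) → ends 20
uid at 20 (size 8, align 1) → ends 28
within Entry: magic at 4
20 + 4 = 24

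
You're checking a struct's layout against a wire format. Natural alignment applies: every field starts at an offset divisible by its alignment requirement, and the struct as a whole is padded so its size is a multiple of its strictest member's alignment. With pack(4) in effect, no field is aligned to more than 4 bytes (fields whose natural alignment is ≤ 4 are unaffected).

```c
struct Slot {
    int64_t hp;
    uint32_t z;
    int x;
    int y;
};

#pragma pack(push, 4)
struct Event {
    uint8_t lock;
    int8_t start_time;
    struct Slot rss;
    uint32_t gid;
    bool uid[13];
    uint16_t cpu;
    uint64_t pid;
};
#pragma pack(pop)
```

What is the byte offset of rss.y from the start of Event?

20

Slot: @0: hp [8B, align 8] → 8; @8: z [4B, align 4] → 12; @12: x [4B, align 4] → 16; @16: y [4B, align 4] → 20; +4 tail pad (align 8); size 24, align 8
@0: lock [1B, align 1] → 1
@1: start_time [1B, align 1] → 2
+2 pad (align 4)
@4: rss [24B, align 4] → 28
within Slot: y at 16
4 + 16 = 20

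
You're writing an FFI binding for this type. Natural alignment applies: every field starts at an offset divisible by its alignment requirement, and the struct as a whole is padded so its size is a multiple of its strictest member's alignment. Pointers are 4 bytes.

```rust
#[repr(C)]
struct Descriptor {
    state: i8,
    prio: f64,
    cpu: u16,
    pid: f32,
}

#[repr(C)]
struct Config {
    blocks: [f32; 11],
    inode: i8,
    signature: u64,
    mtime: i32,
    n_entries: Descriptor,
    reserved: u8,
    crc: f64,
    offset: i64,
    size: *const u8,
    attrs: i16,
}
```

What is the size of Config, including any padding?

120

Descriptor: 0..1  state  (1B, 1-aligned); 1..8  -- padding (7B); 8..16  prio  (8B, 8-aligned); 16..18  cpu  (2B, 2-aligned); 18..20  -- padding (2B); 20..24  pid  (4B, 4-aligned); sizeof = 24, alignof = 8
0..44  blocks  (44B, 4-aligned)
44..45  inode  (1B, 1-aligned)
45..48  -- padding (3B)
48..56  signature  (8B, 8-aligned)
56..60  mtime  (4B, 4-aligned)
60..64  -- padding (4B)
64..88  n_entries  (24B, 8-aligned)
88..89  reserved  (1B, 1-aligned)
89..96  -- padding (7B)
96..104  crc  (8B, 8-aligned)
104..112  offset  (8B, 8-aligned)
112..116  size  (4B, 4-aligned)
116..118  attrs  (2B, 2-aligned)
118..120  -- tail padding (2B)
sizeof = 120, alignof = 8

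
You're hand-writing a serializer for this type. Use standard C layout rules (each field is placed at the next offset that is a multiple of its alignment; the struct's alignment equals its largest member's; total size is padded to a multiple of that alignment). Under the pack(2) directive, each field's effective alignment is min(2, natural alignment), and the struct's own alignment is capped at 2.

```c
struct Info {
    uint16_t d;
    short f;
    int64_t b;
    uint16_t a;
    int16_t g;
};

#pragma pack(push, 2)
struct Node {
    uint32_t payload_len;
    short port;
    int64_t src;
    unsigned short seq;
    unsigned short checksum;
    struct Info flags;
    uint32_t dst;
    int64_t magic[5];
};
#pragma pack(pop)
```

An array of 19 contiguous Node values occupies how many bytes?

1634

Info: d at 0 (size 2, align 2) → ends 2; f at 2 (size 2, align 2) → ends 4; pad 4 to align 8 for b; b at 8 (size 8, align 8) → ends 16; a at 16 (size 2, align 2) → ends 18; g at 18 (size 2, align 2) → ends 20; tail pad 4 to reach multiple of 8; total 24 bytes, alignment 8
payload_len at 0 (size 4, align 2) → ends 4
port at 4 (size 2, align 2) → ends 6
src at 6 (size 8, align 2) → ends 14
seq at 14 (size 2, align 2) → ends 16
checksum at 16 (size 2, align 2) → ends 18
flags at 18 (size 24, align 2) → ends 42
dst at 42 (size 4, align 2) → ends 46
magic at 46 (size 40, align 2) → ends 86
total 86 bytes, alignment 2
array of 19: 19 × 86 = 1634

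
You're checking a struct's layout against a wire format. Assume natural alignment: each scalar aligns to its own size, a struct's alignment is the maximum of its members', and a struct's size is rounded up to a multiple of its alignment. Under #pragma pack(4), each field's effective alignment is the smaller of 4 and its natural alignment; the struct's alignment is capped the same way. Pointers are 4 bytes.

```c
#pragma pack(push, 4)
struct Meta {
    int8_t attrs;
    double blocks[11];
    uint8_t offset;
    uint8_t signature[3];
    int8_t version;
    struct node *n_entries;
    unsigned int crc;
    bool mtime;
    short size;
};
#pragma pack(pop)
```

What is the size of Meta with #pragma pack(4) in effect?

@0: attrs [1B, align 1] → 1
+3 pad (align 4)
@4: blocks [88B, align 4] → 92
@92: offset [1B, align 1] → 93
@93: signature [3B, align 1] → 96
@96: version [1B, align 1] → 97
+3 pad (align 4)
@100: n_entries [4B, align 4] → 104
@104: crc [4B, align 4] → 108
@108: mtime [1B, align 1] → 109
+1 pad (align 2)
@110: size [2B, align 2] → 112
size 112, align 4

112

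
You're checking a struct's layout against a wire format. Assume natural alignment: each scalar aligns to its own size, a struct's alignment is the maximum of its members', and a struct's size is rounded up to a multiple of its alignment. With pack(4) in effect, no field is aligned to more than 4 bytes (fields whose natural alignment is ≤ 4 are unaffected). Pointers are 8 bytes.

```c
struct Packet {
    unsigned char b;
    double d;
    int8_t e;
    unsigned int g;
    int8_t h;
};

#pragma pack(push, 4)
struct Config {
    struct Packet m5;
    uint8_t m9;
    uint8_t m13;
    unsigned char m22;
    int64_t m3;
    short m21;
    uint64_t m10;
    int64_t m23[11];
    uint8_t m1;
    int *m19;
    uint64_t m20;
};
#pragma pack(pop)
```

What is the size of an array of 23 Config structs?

Packet: @0: b [1B, align 1] → 1; +7 pad (align 8); @8: d [8B, align 8] → 16; @16: e [1B, align 1] → 17; +3 pad (align 4); @20: g [4B, align 4] → 24; @24: h [1B, align 1] → 25; +7 tail pad (align 8); size 32, align 8
@0: m5 [32B, align 4] → 32
@32: m9 [1B, align 1] → 33
@33: m13 [1B, align 1] → 34
@34: m22 [1B, align 1] → 35
+1 pad (align 4)
@36: m3 [8B, align 4] → 44
@44: m21 [2B, align 2] → 46
+2 pad (align 4)
@48: m10 [8B, align 4] → 56
@56: m23 [88B, align 4] → 144
@144: m1 [1B, align 1] → 145
+3 pad (align 4)
@148: m19 [8B, align 4] → 156
@156: m20 [8B, align 4] → 164
size 164, align 4
array of 23: 23 × 164 = 3772

3772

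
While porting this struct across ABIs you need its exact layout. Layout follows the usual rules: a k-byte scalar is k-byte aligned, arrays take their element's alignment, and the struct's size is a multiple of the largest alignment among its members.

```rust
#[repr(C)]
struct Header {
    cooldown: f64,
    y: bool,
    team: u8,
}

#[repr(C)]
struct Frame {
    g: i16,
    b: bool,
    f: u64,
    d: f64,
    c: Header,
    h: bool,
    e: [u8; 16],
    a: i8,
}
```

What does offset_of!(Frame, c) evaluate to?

24

Header: @0: cooldown [8B, align 8] → 8; @8: y [1B, align 1] → 9; @9: team [1B, align 1] → 10; +6 tail pad (align 8); size 16, align 8
@0: g [2B, align 2] → 2
@2: b [1B, align 1] → 3
+5 pad (align 8)
@8: f [8B, align 8] → 16
@16: d [8B, align 8] → 24
@24: c [16B, align 8] → 40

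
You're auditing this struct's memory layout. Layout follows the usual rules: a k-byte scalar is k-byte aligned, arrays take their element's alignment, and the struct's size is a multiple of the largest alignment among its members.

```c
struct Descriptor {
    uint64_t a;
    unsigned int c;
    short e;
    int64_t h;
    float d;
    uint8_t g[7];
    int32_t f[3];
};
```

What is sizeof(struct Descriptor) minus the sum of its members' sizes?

3

@0: a [8B, align 8] → 8
@8: c [4B, align 4] → 12
@12: e [2B, align 2] → 14
+2 pad (align 8)
@16: h [8B, align 8] → 24
@24: d [4B, align 4] → 28
@28: g [7B, align 1] → 35
+1 pad (align 4)
@36: f [12B, align 4] → 48
size 48, align 8
data bytes 45, size 48 → padding 3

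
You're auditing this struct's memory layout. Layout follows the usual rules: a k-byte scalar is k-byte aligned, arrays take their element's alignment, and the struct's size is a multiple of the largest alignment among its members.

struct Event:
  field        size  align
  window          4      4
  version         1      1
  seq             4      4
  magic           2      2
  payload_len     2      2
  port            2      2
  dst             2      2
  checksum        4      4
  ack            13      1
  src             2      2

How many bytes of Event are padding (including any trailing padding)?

4

0..4  window  (4B, 4-aligned)
4..5  version  (1B, 1-aligned)
5..8  -- padding (3B)
8..12  seq  (4B, 4-aligned)
12..14  magic  (2B, 2-aligned)
14..16  payload_len  (2B, 2-aligned)
16..18  port  (2B, 2-aligned)
18..20  dst  (2B, 2-aligned)
20..24  checksum  (4B, 4-aligned)
24..37  ack  (13B, 1-aligned)
37..38  -- padding (1B)
38..40  src  (2B, 2-aligned)
sizeof = 40, alignof = 4
data bytes 36, size 40 → padding 4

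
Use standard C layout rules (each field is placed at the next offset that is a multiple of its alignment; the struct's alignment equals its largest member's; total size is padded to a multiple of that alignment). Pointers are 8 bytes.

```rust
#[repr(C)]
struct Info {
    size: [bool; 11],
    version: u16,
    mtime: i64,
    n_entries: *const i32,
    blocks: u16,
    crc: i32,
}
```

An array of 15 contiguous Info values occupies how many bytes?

@0: size [11B, align 1] → 11
+1 pad (align 2)
@12: version [2B, align 2] → 14
+2 pad (align 8)
@16: mtime [8B, align 8] → 24
@24: n_entries [8B, align 8] → 32
@32: blocks [2B, align 2] → 34
+2 pad (align 4)
@36: crc [4B, align 4] → 40
size 40, align 8
array of 15: 15 × 40 = 600

600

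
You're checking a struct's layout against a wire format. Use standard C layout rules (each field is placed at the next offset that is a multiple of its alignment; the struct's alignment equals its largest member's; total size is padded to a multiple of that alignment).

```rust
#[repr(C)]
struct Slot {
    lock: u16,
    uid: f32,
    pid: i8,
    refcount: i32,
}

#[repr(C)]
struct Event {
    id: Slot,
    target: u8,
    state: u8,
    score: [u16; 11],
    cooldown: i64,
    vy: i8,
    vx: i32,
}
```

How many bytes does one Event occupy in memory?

56

Slot: lock at 0 (size 2, align 2) → ends 2; pad 2 to align 4 for uid; uid at 4 (size 4, align 4) → ends 8; pid at 8 (size 1, align 1) → ends 9; pad 3 to align 4 for refcount; refcount at 12 (size 4, align 4) → ends 16; total 16 bytes, alignment 4
id at 0 (size 16, align 4) → ends 16
target at 16 (size 1, align 1) → ends 17
state at 17 (size 1, align 1) → ends 18
score at 18 (size 22, align 2) → ends 40
cooldown at 40 (size 8, align 8) → ends 48
vy at 48 (size 1, align 1) → ends 49
pad 3 to align 4 for vx
vx at 52 (size 4, align 4) → ends 56
total 56 bytes, alignment 8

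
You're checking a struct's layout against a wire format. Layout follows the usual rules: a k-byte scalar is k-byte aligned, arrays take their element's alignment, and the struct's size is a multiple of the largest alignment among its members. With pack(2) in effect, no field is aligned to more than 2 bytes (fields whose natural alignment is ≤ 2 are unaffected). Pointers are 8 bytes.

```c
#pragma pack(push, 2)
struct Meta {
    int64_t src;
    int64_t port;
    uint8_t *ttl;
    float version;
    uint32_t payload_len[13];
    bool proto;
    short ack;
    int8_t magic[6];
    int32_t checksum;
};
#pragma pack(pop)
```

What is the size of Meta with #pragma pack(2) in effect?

@0: src [8B, align 2] → 8
@8: port [8B, align 2] → 16
@16: ttl [8B, align 2] → 24
@24: version [4B, align 2] → 28
@28: payload_len [52B, align 2] → 80
@80: proto [1B, align 1] → 81
+1 pad (align 2)
@82: ack [2B, align 2] → 84
@84: magic [6B, align 1] → 90
@90: checksum [4B, align 2] → 94
size 94, align 2

94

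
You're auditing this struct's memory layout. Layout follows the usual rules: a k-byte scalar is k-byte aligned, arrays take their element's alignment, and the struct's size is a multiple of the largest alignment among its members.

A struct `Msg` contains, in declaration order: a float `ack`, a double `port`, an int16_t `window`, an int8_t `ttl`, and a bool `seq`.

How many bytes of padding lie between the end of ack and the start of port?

4

0..4  ack  (4B, 4-aligned)
4..8  -- padding (4B)
8..16  port  (8B, 8-aligned)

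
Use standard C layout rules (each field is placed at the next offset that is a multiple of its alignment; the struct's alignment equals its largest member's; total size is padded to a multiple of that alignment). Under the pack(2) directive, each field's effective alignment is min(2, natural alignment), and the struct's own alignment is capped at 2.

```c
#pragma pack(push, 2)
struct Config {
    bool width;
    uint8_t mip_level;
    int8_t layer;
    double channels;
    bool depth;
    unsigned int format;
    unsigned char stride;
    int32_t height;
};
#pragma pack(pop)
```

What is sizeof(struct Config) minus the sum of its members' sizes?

width at 0 (size 1, align 1) → ends 1
mip_level at 1 (size 1, align 1) → ends 2
layer at 2 (size 1, align 1) → ends 3
pad 1 to align 2 for channels
channels at 4 (size 8, align 2) → ends 12
depth at 12 (size 1, align 1) → ends 13
pad 1 to align 2 for format
format at 14 (size 4, align 2) → ends 18
stride at 18 (size 1, align 1) → ends 19
pad 1 to align 2 for height
height at 20 (size 4, align 2) → ends 24
total 24 bytes, alignment 2
data bytes 21, size 24 → padding 3

3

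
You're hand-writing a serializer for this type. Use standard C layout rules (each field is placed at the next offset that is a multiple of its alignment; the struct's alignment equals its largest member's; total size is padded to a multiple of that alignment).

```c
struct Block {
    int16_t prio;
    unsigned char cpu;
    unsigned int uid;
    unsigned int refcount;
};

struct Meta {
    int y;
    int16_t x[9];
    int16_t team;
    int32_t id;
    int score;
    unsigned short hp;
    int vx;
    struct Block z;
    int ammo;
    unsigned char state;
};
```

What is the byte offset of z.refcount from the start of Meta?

Block: @0: prio [2B, align 2] → 2; @2: cpu [1B, align 1] → 3; +1 pad (align 4); @4: uid [4B, align 4] → 8; @8: refcount [4B, align 4] → 12; size 12, align 4
@0: y [4B, align 4] → 4
@4: x [18B, align 2] → 22
@22: team [2B, align 2] → 24
@24: id [4B, align 4] → 28
@28: score [4B, align 4] → 32
@32: hp [2B, align 2] → 34
+2 pad (align 4)
@36: vx [4B, align 4] → 40
@40: z [12B, align 4] → 52
within Block: refcount at 8
40 + 8 = 48

48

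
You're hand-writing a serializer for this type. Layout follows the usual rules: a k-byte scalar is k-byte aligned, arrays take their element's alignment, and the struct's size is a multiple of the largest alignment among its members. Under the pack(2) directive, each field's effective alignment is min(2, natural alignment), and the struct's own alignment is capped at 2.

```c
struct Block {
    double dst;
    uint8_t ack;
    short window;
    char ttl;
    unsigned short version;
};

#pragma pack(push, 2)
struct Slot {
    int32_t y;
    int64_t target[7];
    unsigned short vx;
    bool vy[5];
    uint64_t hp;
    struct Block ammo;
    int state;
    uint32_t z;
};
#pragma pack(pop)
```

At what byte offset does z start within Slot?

96

Block: @0: dst [8B, align 8] → 8; @8: ack [1B, align 1] → 9; +1 pad (align 2); @10: window [2B, align 2] → 12; @12: ttl [1B, align 1] → 13; +1 pad (align 2); @14: version [2B, align 2] → 16; size 16, align 8
@0: y [4B, align 2] → 4
@4: target [56B, align 2] → 60
@60: vx [2B, align 2] → 62
@62: vy [5B, align 1] → 67
+1 pad (align 2)
@68: hp [8B, align 2] → 76
@76: ammo [16B, align 2] → 92
@92: state [4B, align 2] → 96
@96: z [4B, align 2] → 100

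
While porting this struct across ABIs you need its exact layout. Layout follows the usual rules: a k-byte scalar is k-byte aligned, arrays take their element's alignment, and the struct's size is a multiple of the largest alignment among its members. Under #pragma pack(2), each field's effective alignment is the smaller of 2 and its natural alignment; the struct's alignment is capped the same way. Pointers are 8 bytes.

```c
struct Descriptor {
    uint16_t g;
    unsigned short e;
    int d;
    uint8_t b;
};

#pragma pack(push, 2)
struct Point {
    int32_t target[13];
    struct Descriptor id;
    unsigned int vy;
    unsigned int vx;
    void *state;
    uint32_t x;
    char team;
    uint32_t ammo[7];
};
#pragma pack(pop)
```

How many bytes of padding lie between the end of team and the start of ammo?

Descriptor: g at 0 (size 2, align 2) → ends 2; e at 2 (size 2, align 2) → ends 4; d at 4 (size 4, align 4) → ends 8; b at 8 (size 1, align 1) → ends 9; tail pad 3 to reach multiple of 4; total 12 bytes, alignment 4
target at 0 (size 52, align 2) → ends 52
id at 52 (size 12, align 2) → ends 64
vy at 64 (size 4, align 2) → ends 68
vx at 68 (size 4, align 2) → ends 72
state at 72 (size 8, align 2) → ends 80
x at 80 (size 4, align 2) → ends 84
team at 84 (size 1, align 1) → ends 85
pad 1 to align 2 for ammo
ammo at 86 (size 28, align 2) → ends 114

1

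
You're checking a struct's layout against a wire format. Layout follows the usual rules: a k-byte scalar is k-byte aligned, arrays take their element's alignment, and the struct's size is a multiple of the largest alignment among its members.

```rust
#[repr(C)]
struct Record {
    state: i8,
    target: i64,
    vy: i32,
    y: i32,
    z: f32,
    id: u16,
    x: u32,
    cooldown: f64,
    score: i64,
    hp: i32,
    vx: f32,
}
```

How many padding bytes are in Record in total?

13

@0: state [1B, align 1] → 1
+7 pad (align 8)
@8: target [8B, align 8] → 16
@16: vy [4B, align 4] → 20
@20: y [4B, align 4] → 24
@24: z [4B, align 4] → 28
@28: id [2B, align 2] → 30
+2 pad (align 4)
@32: x [4B, align 4] → 36
+4 pad (align 8)
@40: cooldown [8B, align 8] → 48
@48: score [8B, align 8] → 56
@56: hp [4B, align 4] → 60
@60: vx [4B, align 4] → 64
size 64, align 8
data bytes 51, size 64 → padding 13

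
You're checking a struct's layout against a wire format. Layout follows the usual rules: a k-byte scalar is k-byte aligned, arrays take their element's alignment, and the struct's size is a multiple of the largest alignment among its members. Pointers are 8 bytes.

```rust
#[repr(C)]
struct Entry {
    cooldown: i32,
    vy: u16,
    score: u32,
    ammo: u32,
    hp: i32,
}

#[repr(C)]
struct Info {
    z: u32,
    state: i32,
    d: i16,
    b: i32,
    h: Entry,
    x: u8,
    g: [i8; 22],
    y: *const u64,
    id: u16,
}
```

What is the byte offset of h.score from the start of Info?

Entry: cooldown at 0 (size 4, align 4) → ends 4; vy at 4 (size 2, align 2) → ends 6; pad 2 to align 4 for score; score at 8 (size 4, align 4) → ends 12; ammo at 12 (size 4, align 4) → ends 16; hp at 16 (size 4, align 4) → ends 20; total 20 bytes, alignment 4
z at 0 (size 4, align 4) → ends 4
state at 4 (size 4, align 4) → ends 8
d at 8 (size 2, align 2) → ends 10
pad 2 to align 4 for b
b at 12 (size 4, align 4) → ends 16
h at 16 (size 20, align 4) → ends 36
within Entry: score at 8
16 + 8 = 24

24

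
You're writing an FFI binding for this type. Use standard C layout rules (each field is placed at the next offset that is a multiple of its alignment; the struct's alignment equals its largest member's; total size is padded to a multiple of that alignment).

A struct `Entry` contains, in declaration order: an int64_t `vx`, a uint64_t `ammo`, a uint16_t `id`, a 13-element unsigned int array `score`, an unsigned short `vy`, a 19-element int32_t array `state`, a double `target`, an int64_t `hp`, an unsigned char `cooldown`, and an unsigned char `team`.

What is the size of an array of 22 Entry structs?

3872

vx at 0 (size 8, align 8) → ends 8
ammo at 8 (size 8, align 8) → ends 16
id at 16 (size 2, align 2) → ends 18
pad 2 to align 4 for score
score at 20 (size 52, align 4) → ends 72
vy at 72 (size 2, align 2) → ends 74
pad 2 to align 4 for state
state at 76 (size 76, align 4) → ends 152
target at 152 (size 8, align 8) → ends 160
hp at 160 (size 8, align 8) → ends 168
cooldown at 168 (size 1, align 1) → ends 169
team at 169 (size 1, align 1) → ends 170
tail pad 6 to reach multiple of 8
total 176 bytes, alignment 8
array of 22: 22 × 176 = 3872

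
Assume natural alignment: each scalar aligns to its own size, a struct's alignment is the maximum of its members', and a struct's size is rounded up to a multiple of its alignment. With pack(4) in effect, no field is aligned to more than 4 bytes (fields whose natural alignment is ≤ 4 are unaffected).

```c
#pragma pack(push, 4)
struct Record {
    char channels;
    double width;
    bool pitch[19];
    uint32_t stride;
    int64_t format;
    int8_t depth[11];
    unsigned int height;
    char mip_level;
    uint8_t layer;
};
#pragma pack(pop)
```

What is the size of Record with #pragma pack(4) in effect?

channels at 0 (size 1, align 1) → ends 1
pad 3 to align 4 for width
width at 4 (size 8, align 4) → ends 12
pitch at 12 (size 19, align 1) → ends 31
pad 1 to align 4 for stride
stride at 32 (size 4, align 4) → ends 36
format at 36 (size 8, align 4) → ends 44
depth at 44 (size 11, align 1) → ends 55
pad 1 to align 4 for height
height at 56 (size 4, align 4) → ends 60
mip_level at 60 (size 1, align 1) → ends 61
layer at 61 (size 1, align 1) → ends 62
tail pad 2 to reach multiple of 4
total 64 bytes, alignment 4

64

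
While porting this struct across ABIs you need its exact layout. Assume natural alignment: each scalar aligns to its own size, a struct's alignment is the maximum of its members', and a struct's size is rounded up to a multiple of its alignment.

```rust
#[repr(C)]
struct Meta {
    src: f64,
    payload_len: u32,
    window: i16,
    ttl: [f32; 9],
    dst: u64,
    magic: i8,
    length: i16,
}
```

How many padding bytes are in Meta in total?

11

@0: src [8B, align 8] → 8
@8: payload_len [4B, align 4] → 12
@12: window [2B, align 2] → 14
+2 pad (align 4)
@16: ttl [36B, align 4] → 52
+4 pad (align 8)
@56: dst [8B, align 8] → 64
@64: magic [1B, align 1] → 65
+1 pad (align 2)
@66: length [2B, align 2] → 68
+4 tail pad (align 8)
size 72, align 8
data bytes 61, size 72 → padding 11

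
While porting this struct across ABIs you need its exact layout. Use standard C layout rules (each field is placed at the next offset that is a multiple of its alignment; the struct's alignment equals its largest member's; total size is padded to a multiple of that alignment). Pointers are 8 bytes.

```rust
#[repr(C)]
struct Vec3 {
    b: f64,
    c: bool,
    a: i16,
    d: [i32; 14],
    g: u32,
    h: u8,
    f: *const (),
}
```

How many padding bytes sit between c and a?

1

b at 0 (size 8, align 8) → ends 8
c at 8 (size 1, align 1) → ends 9
pad 1 to align 2 for a
a at 10 (size 2, align 2) → ends 12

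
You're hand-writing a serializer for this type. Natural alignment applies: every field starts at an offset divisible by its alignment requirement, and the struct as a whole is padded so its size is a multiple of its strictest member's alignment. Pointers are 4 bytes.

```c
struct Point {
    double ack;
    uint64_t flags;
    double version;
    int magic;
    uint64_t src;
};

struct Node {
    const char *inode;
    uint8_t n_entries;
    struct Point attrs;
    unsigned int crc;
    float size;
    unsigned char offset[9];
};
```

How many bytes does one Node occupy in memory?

72

Point: ack at 0 (size 8, align 8) → ends 8; flags at 8 (size 8, align 8) → ends 16; version at 16 (size 8, align 8) → ends 24; magic at 24 (size 4, align 4) → ends 28; pad 4 to align 8 for src; src at 32 (size 8, align 8) → ends 40; total 40 bytes, alignment 8
inode at 0 (size 4, align 4) → ends 4
n_entries at 4 (size 1, align 1) → ends 5
pad 3 to align 8 for attrs
attrs at 8 (size 40, align 8) → ends 48
crc at 48 (size 4, align 4) → ends 52
size at 52 (size 4, align 4) → ends 56
offset at 56 (size 9, align 1) → ends 65
tail pad 7 to reach multiple of 8
total 72 bytes, alignment 8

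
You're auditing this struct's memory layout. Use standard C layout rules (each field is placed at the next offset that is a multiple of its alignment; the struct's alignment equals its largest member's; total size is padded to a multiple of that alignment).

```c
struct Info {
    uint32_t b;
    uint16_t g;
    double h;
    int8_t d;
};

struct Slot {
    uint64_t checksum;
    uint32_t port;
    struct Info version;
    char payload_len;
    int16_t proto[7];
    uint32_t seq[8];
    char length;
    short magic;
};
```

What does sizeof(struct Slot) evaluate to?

96 bytes

Info: 0..4  b  (4B, 4-aligned); 4..6  g  (2B, 2-aligned); 6..8  -- padding (2B); 8..16  h  (8B, 8-aligned); 16..17  d  (1B, 1-aligned); 17..24  -- tail padding (7B); sizeof = 24, alignof = 8
0..8  checksum  (8B, 8-aligned)
8..12  port  (4B, 4-aligned)
12..16  -- padding (4B)
16..40  version  (24B, 8-aligned)
40..41  payload_len  (1B, 1-aligned)
41..42  -- padding (1B)
42..56  proto  (14B, 2-aligned)
56..88  seq  (32B, 4-aligned)
88..89  length  (1B, 1-aligned)
89..90  -- padding (1B)
90..92  magic  (2B, 2-aligned)
92..96  -- tail padding (4B)
sizeof = 96, alignof = 8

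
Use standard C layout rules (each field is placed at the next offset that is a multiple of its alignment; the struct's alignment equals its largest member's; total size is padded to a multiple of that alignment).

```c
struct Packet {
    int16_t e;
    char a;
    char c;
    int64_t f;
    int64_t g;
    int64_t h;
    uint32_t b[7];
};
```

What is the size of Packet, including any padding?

64

e at 0 (size 2, align 2) → ends 2
a at 2 (size 1, align 1) → ends 3
c at 3 (size 1, align 1) → ends 4
pad 4 to align 8 for f
f at 8 (size 8, align 8) → ends 16
g at 16 (size 8, align 8) → ends 24
h at 24 (size 8, align 8) → ends 32
b at 32 (size 28, align 4) → ends 60
tail pad 4 to reach multiple of 8
total 64 bytes, alignment 8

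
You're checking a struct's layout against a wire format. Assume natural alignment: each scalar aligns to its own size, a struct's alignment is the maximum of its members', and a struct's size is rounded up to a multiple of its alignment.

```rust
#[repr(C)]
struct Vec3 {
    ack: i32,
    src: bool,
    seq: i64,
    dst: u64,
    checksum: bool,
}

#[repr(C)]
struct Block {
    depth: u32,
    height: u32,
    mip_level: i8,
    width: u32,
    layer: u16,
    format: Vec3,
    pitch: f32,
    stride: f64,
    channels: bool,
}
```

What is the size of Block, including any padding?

Vec3: ack at 0 (size 4, align 4) → ends 4; src at 4 (size 1, align 1) → ends 5; pad 3 to align 8 for seq; seq at 8 (size 8, align 8) → ends 16; dst at 16 (size 8, align 8) → ends 24; checksum at 24 (size 1, align 1) → ends 25; tail pad 7 to reach multiple of 8; total 32 bytes, alignment 8
depth at 0 (size 4, align 4) → ends 4
height at 4 (size 4, align 4) → ends 8
mip_level at 8 (size 1, align 1) → ends 9
pad 3 to align 4 for width
width at 12 (size 4, align 4) → ends 16
layer at 16 (size 2, align 2) → ends 18
pad 6 to align 8 for format
format at 24 (size 32, align 8) → ends 56
pitch at 56 (size 4, align 4) → ends 60
pad 4 to align 8 for stride
stride at 64 (size 8, align 8) → ends 72
channels at 72 (size 1, align 1) → ends 73
tail pad 7 to reach multiple of 8
total 80 bytes, alignment 8

80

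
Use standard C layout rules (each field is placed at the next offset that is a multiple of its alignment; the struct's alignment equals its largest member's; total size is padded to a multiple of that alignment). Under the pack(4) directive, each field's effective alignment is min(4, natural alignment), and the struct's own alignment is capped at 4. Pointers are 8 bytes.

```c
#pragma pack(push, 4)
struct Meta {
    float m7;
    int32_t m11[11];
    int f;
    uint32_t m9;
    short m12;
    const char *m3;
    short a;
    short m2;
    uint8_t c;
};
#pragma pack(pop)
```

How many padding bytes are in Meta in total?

0..4  m7  (4B, 4-aligned)
4..48  m11  (44B, 4-aligned)
48..52  f  (4B, 4-aligned)
52..56  m9  (4B, 4-aligned)
56..58  m12  (2B, 2-aligned)
58..60  -- padding (2B)
60..68  m3  (8B, 4-aligned)
68..70  a  (2B, 2-aligned)
70..72  m2  (2B, 2-aligned)
72..73  c  (1B, 1-aligned)
73..76  -- tail padding (3B)
sizeof = 76, alignof = 4
data bytes 71, size 76 → padding 5

5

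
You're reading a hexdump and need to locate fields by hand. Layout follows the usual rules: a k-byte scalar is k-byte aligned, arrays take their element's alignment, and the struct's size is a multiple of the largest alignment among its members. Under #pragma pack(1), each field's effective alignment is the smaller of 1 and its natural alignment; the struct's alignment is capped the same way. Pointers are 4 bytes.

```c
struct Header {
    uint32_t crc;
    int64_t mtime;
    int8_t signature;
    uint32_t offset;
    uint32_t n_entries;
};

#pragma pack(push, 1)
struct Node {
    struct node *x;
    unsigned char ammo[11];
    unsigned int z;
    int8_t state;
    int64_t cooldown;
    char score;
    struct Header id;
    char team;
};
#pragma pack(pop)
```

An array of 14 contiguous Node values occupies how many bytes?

Header: crc at 0 (size 4, align 4) → ends 4; pad 4 to align 8 for mtime; mtime at 8 (size 8, align 8) → ends 16; signature at 16 (size 1, align 1) → ends 17; pad 3 to align 4 for offset; offset at 20 (size 4, align 4) → ends 24; n_entries at 24 (size 4, align 4) → ends 28; tail pad 4 to reach multiple of 8; total 32 bytes, alignment 8
x at 0 (size 4, align 1) → ends 4
ammo at 4 (size 11, align 1) → ends 15
z at 15 (size 4, align 1) → ends 19
state at 19 (size 1, align 1) → ends 20
cooldown at 20 (size 8, align 1) → ends 28
score at 28 (size 1, align 1) → ends 29
id at 29 (size 32, align 1) → ends 61
team at 61 (size 1, align 1) → ends 62
total 62 bytes, alignment 1
array of 14: 14 × 62 = 868

868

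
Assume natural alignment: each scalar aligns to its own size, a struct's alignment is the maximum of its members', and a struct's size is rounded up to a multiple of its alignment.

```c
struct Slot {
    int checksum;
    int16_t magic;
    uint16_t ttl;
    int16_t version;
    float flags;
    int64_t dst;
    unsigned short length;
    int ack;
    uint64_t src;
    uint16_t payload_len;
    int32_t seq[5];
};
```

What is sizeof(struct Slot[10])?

0..4  checksum  (4B, 4-aligned)
4..6  magic  (2B, 2-aligned)
6..8  ttl  (2B, 2-aligned)
8..10  version  (2B, 2-aligned)
10..12  -- padding (2B)
12..16  flags  (4B, 4-aligned)
16..24  dst  (8B, 8-aligned)
24..26  length  (2B, 2-aligned)
26..28  -- padding (2B)
28..32  ack  (4B, 4-aligned)
32..40  src  (8B, 8-aligned)
40..42  payload_len  (2B, 2-aligned)
42..44  -- padding (2B)
44..64  seq  (20B, 4-aligned)
sizeof = 64, alignof = 8
array of 10: 10 × 64 = 640

640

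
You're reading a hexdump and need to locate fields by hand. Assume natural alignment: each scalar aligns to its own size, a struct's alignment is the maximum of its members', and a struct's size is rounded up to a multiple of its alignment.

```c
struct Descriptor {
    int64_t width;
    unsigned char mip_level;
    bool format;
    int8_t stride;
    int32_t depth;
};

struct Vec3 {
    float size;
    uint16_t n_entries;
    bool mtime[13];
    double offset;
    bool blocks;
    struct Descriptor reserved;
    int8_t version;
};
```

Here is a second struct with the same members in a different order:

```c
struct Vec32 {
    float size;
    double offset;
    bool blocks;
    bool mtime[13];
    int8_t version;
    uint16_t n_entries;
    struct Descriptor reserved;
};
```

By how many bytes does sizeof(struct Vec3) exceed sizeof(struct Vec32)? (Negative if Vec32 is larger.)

8

Descriptor: 0..8  width  (8B, 8-aligned); 8..9  mip_level  (1B, 1-aligned); 9..10  format  (1B, 1-aligned); 10..11  stride  (1B, 1-aligned); 11..12  -- padding (1B); 12..16  depth  (4B, 4-aligned); sizeof = 16, alignof = 8
0..4  size  (4B, 4-aligned)
4..6  n_entries  (2B, 2-aligned)
6..19  mtime  (13B, 1-aligned)
19..24  -- padding (5B)
24..32  offset  (8B, 8-aligned)
32..33  blocks  (1B, 1-aligned)
33..40  -- padding (7B)
40..56  reserved  (16B, 8-aligned)
56..57  version  (1B, 1-aligned)
57..64  -- tail padding (7B)
sizeof = 64, alignof = 8
— Vec32 —
0..4  size  (4B, 4-aligned)
4..8  -- padding (4B)
8..16  offset  (8B, 8-aligned)
16..17  blocks  (1B, 1-aligned)
17..30  mtime  (13B, 1-aligned)
30..31  version  (1B, 1-aligned)
31..32  -- padding (1B)
32..34  n_entries  (2B, 2-aligned)
34..40  -- padding (6B)
40..56  reserved  (16B, 8-aligned)
sizeof = 56, alignof = 8
64 − 56 = 8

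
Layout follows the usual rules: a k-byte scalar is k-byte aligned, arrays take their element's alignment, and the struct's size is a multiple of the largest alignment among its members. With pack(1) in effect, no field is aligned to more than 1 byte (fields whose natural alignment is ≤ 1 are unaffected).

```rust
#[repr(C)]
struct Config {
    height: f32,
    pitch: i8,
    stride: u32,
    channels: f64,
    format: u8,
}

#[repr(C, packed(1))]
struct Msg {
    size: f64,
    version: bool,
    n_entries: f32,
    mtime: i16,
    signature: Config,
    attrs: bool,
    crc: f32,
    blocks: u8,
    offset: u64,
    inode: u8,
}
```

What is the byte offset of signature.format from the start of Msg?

39

Config: height at 0 (size 4, align 4) → ends 4; pitch at 4 (size 1, align 1) → ends 5; pad 3 to align 4 for stride; stride at 8 (size 4, align 4) → ends 12; pad 4 to align 8 for channels; channels at 16 (size 8, align 8) → ends 24; format at 24 (size 1, align 1) → ends 25; tail pad 7 to reach multiple of 8; total 32 bytes, alignment 8
size at 0 (size 8, align 1) → ends 8
version at 8 (size 1, align 1) → ends 9
n_entries at 9 (size 4, align 1) → ends 13
mtime at 13 (size 2, align 1) → ends 15
signature at 15 (size 32, align 1) → ends 47
within Config: format at 24
15 + 24 = 39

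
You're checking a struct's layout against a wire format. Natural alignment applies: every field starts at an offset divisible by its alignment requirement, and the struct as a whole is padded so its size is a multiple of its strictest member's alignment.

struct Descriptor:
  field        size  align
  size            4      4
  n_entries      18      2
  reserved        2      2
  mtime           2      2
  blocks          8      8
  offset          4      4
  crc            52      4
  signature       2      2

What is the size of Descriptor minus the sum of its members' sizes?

12

@0: size [4B, align 4] → 4
@4: n_entries [18B, align 2] → 22
@22: reserved [2B, align 2] → 24
@24: mtime [2B, align 2] → 26
+6 pad (align 8)
@32: blocks [8B, align 8] → 40
@40: offset [4B, align 4] → 44
@44: crc [52B, align 4] → 96
@96: signature [2B, align 2] → 98
+6 tail pad (align 8)
size 104, align 8
data bytes 92, size 104 → padding 12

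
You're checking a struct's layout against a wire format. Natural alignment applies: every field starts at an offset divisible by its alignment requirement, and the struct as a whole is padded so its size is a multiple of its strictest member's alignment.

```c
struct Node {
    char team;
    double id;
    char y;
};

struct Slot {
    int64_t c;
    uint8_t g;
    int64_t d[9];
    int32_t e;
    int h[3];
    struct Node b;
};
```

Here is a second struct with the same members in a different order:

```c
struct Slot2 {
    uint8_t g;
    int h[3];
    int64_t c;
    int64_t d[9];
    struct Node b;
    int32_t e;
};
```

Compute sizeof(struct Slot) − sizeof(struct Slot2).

0

Node: 0..1  team  (1B, 1-aligned); 1..8  -- padding (7B); 8..16  id  (8B, 8-aligned); 16..17  y  (1B, 1-aligned); 17..24  -- tail padding (7B); sizeof = 24, alignof = 8
0..8  c  (8B, 8-aligned)
8..9  g  (1B, 1-aligned)
9..16  -- padding (7B)
16..88  d  (72B, 8-aligned)
88..92  e  (4B, 4-aligned)
92..104  h  (12B, 4-aligned)
104..128  b  (24B, 8-aligned)
sizeof = 128, alignof = 8
— Slot2 —
0..1  g  (1B, 1-aligned)
1..4  -- padding (3B)
4..16  h  (12B, 4-aligned)
16..24  c  (8B, 8-aligned)
24..96  d  (72B, 8-aligned)
96..120  b  (24B, 8-aligned)
120..124  e  (4B, 4-aligned)
124..128  -- tail padding (4B)
sizeof = 128, alignof = 8
128 − 128 = 0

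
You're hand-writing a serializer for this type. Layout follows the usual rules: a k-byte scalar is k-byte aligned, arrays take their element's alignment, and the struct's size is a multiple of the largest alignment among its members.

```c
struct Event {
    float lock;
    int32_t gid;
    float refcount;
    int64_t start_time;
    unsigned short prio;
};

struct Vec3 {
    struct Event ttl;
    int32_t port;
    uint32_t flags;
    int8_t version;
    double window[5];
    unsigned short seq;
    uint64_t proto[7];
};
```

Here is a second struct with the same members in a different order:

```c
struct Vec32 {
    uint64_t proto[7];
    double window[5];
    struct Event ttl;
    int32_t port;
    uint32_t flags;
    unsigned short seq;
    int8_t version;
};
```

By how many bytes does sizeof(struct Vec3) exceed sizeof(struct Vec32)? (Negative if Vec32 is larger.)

8

Event: @0: lock [4B, align 4] → 4; @4: gid [4B, align 4] → 8; @8: refcount [4B, align 4] → 12; +4 pad (align 8); @16: start_time [8B, align 8] → 24; @24: prio [2B, align 2] → 26; +6 tail pad (align 8); size 32, align 8
@0: ttl [32B, align 8] → 32
@32: port [4B, align 4] → 36
@36: flags [4B, align 4] → 40
@40: version [1B, align 1] → 41
+7 pad (align 8)
@48: window [40B, align 8] → 88
@88: seq [2B, align 2] → 90
+6 pad (align 8)
@96: proto [56B, align 8] → 152
size 152, align 8
— Vec32 —
@0: proto [56B, align 8] → 56
@56: window [40B, align 8] → 96
@96: ttl [32B, align 8] → 128
@128: port [4B, align 4] → 132
@132: flags [4B, align 4] → 136
@136: seq [2B, align 2] → 138
@138: version [1B, align 1] → 139
+5 tail pad (align 8)
size 144, align 8
152 − 144 = 8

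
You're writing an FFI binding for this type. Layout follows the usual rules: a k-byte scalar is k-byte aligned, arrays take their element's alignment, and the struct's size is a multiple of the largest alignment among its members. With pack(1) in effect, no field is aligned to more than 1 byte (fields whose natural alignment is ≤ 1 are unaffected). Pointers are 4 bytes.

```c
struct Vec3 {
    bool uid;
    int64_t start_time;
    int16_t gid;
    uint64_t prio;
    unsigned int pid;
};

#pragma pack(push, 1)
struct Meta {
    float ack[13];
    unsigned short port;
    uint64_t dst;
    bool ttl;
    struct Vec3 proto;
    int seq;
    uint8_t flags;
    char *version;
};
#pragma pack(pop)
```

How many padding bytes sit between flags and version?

Vec3: 0..1  uid  (1B, 1-aligned); 1..8  -- padding (7B); 8..16  start_time  (8B, 8-aligned); 16..18  gid  (2B, 2-aligned); 18..24  -- padding (6B); 24..32  prio  (8B, 8-aligned); 32..36  pid  (4B, 4-aligned); 36..40  -- tail padding (4B); sizeof = 40, alignof = 8
0..52  ack  (52B, 1-aligned)
52..54  port  (2B, 1-aligned)
54..62  dst  (8B, 1-aligned)
62..63  ttl  (1B, 1-aligned)
63..103  proto  (40B, 1-aligned)
103..107  seq  (4B, 1-aligned)
107..108  flags  (1B, 1-aligned)
108..112  version  (4B, 1-aligned)

0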